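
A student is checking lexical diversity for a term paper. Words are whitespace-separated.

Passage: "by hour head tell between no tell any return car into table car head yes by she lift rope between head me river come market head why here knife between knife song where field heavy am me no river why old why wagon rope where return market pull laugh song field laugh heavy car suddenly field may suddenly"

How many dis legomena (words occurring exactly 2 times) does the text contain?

Frequencies: head:4, between:3, car:3, why:3, field:3, by:2, tell:2, no:2, return:2, rope:2, me:2, river:2, market:2, knife:2, song:2, where:2, heavy:2, laugh:2, suddenly:2, hour:1, … (13 more, each freq 1)
Words with frequency 2: by, heavy, knife, laugh, market, me, no, return, river, rope, song, suddenly, tell, where

14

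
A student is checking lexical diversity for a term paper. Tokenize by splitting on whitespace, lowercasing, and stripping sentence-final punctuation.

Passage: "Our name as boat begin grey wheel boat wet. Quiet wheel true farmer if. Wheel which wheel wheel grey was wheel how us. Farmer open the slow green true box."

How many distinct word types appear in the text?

Distinct types: {as, begin, boat, box, farmer, green, grey, how, if, name, open, our, quiet, slow, the, true, us, was, wet, wheel, which}
V = 21

21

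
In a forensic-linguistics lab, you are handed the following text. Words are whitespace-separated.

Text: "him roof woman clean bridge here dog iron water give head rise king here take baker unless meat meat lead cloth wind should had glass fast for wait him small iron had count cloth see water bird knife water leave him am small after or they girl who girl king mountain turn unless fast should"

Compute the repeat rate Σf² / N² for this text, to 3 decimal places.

0.029

Frequencies: him:3, water:3, here:2, iron:2, king:2, unless:2, meat:2, cloth:2, should:2, had:2, fast:2, small:2, girl:2, roof:1, woman:1, clean:1, bridge:1, dog:1, give:1, head:1, … (20 more, each freq 1)
Σf² = 89; N² = 3025
Repeat rate = 89 / 3025 = 0.029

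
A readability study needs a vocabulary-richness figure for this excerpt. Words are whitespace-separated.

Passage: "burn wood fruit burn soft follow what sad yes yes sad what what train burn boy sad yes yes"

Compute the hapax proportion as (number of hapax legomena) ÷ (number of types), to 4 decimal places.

0.6000

Frequencies: yes:4, burn:3, what:3, sad:3, wood:1, fruit:1, soft:1, follow:1, train:1, boy:1
Hapax count = 6; type count = 10.
Ratio = 6 / 10 = 0.6000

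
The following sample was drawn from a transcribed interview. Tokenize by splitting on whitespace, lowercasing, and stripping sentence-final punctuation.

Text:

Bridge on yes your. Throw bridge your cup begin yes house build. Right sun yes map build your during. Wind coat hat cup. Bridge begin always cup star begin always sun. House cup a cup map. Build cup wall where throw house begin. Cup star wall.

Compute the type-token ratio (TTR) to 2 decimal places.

0.46

N = 46 tokens, V = 21 types.
TTR = V / N = 21 / 46 = 0.46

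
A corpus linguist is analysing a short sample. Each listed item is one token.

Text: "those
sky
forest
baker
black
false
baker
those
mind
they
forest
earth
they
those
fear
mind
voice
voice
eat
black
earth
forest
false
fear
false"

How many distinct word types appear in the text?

Distinct types: {baker, black, earth, eat, false, fear, forest, mind, sky, they, those, voice}
V = 12

12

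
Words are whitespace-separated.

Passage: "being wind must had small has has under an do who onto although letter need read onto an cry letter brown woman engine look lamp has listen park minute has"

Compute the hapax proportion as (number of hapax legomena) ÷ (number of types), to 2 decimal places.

0.83

Frequencies: has:4, an:2, onto:2, letter:2, being:1, wind:1, must:1, had:1, small:1, under:1, do:1, who:1, although:1, need:1, read:1, cry:1, brown:1, woman:1, engine:1, look:1, … (4 more, each freq 1)
Hapax count = 20; type count = 24.
Ratio = 20 / 24 = 0.83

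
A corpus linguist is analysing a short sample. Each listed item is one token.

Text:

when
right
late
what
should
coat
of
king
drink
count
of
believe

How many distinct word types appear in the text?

11

Distinct types: {believe, coat, count, drink, king, late, of, right, should, what, when}
V = 11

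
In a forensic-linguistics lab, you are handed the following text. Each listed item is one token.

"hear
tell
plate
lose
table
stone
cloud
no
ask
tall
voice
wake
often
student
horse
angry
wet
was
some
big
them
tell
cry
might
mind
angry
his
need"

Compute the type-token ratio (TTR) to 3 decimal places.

N = 28 tokens, V = 26 types.
TTR = V / N = 26 / 28 = 0.929

0.929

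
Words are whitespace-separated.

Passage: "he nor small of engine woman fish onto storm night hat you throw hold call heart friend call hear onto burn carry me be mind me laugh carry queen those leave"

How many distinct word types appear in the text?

27

Distinct types: {be, burn, call, carry, engine, fish, friend, hat, he, hear, heart, hold, laugh, leave, me, mind, night, nor, of, onto, queen, small, storm, those, throw, woman, you}
V = 27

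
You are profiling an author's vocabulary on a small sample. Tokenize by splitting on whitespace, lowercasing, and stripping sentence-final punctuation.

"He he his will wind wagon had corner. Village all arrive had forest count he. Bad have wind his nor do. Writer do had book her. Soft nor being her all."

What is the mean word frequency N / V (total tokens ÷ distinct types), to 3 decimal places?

N = 31 tokens, V = 21 types.
Mean frequency = N / V = 31 / 21 = 1.476

1.476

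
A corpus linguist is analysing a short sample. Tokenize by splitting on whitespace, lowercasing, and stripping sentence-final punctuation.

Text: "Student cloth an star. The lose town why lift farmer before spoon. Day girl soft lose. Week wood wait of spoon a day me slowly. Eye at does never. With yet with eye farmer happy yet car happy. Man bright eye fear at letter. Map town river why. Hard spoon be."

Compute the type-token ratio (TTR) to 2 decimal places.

0.75

N = 51 tokens, V = 38 types.
TTR = V / N = 38 / 51 = 0.75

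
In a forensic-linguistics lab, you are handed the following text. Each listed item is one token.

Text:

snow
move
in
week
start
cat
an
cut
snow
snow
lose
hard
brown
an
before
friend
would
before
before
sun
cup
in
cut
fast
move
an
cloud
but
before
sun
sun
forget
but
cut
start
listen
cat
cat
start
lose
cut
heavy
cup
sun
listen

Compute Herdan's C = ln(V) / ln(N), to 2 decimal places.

0.81

N = 45, V = 22.
ln(V) = 3.091042, ln(N) = 3.806662
C = 3.091042 / 3.806662 = 0.81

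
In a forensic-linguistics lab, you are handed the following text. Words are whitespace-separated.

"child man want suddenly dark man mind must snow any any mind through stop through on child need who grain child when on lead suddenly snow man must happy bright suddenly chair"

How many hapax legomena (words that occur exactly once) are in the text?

11

Frequencies: child:3, man:3, suddenly:3, mind:2, must:2, snow:2, any:2, through:2, on:2, want:1, dark:1, stop:1, need:1, who:1, grain:1, when:1, lead:1, happy:1, bright:1, chair:1
Hapax (freq=1): bright, chair, dark, grain, happy, lead, need, stop, want, when, who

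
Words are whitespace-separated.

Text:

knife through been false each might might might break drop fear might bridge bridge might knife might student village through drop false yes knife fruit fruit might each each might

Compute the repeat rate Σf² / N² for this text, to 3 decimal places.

Frequencies: might:8, knife:3, each:3, through:2, false:2, drop:2, bridge:2, fruit:2, been:1, break:1, fear:1, student:1, village:1, yes:1
Σf² = 108; N² = 900
Repeat rate = 108 / 900 = 0.120

0.120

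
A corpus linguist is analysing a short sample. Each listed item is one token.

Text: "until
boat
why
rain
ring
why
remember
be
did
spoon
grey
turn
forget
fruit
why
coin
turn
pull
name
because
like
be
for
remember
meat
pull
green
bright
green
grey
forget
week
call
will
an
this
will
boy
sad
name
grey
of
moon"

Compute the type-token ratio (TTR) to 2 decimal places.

N = 43 tokens, V = 31 types.
TTR = V / N = 31 / 43 = 0.72

0.72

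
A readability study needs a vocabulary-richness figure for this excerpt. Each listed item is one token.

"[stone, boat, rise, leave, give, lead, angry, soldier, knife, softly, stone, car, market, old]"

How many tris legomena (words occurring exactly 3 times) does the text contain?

Frequencies: stone:2, boat:1, rise:1, leave:1, give:1, lead:1, angry:1, soldier:1, knife:1, softly:1, car:1, market:1, old:1
Words with frequency 3: (none)

0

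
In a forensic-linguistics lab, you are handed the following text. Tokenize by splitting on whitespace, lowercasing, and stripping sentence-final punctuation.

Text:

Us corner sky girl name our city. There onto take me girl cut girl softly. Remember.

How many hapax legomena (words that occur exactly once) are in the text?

13

Frequencies: girl:3, us:1, corner:1, sky:1, name:1, our:1, city:1, there:1, onto:1, take:1, me:1, cut:1, softly:1, remember:1
Hapax (freq=1): city, corner, cut, me, name, onto, our, remember, sky, softly, take, there, us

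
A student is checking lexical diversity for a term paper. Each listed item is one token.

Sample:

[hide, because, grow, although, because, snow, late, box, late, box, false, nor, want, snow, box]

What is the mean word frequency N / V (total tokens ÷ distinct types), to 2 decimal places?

1.50

N = 15 tokens, V = 10 types.
Mean frequency = N / V = 15 / 10 = 1.50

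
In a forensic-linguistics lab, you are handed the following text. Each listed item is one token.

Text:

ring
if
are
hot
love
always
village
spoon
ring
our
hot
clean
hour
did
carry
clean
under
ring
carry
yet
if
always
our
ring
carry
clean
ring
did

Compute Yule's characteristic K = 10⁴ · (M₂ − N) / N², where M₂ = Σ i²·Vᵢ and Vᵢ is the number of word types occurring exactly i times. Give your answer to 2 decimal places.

Frequencies: ring:5, clean:3, carry:3, if:2, hot:2, always:2, our:2, did:2, are:1, love:1, village:1, spoon:1, hour:1, under:1, yet:1
N = 28. Frequency spectrum: V_1=7, V_2=5, V_3=2, V_5=1
M₂ = 1²·7 + 2²·5 + 3²·2 + 5²·1 = 70
K = 10000 × (70 − 28) / 28² = 535.71

535.71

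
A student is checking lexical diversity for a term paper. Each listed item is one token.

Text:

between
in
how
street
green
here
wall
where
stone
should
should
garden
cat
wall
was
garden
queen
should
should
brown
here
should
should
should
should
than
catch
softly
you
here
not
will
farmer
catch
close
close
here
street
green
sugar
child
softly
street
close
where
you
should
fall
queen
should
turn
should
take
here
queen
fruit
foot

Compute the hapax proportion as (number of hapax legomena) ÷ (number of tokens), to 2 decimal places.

Frequencies: should:11, here:5, street:3, queen:3, close:3, green:2, wall:2, where:2, garden:2, catch:2, softly:2, you:2, between:1, in:1, how:1, stone:1, cat:1, was:1, brown:1, than:1, … (10 more, each freq 1)
Hapax count = 18; token count = 57.
Ratio = 18 / 57 = 0.32

0.32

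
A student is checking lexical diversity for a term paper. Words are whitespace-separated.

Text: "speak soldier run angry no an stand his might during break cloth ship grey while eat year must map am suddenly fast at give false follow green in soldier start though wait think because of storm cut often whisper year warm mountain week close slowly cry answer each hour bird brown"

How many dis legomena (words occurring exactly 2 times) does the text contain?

Frequencies: soldier:2, year:2, speak:1, run:1, angry:1, no:1, an:1, stand:1, his:1, might:1, during:1, break:1, cloth:1, ship:1, grey:1, while:1, eat:1, must:1, map:1, am:1, … (29 more, each freq 1)
Words with frequency 2: soldier, year

2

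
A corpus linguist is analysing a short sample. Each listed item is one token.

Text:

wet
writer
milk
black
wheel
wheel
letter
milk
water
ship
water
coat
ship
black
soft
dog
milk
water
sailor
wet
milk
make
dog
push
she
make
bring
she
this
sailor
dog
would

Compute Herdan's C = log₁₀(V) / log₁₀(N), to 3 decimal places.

N = 32, V = 18.
log₁₀(V) = 1.255273, log₁₀(N) = 1.505150
C = 1.255273 / 1.505150 = 0.834

0.834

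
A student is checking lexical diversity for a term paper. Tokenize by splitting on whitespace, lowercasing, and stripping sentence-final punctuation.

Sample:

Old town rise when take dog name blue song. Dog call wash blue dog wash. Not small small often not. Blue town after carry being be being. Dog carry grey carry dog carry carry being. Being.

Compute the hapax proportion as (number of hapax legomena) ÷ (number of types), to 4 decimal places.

Frequencies: dog:5, carry:5, being:4, blue:3, town:2, wash:2, not:2, small:2, old:1, rise:1, when:1, take:1, name:1, song:1, call:1, often:1, after:1, be:1, grey:1
Hapax count = 11; type count = 19.
Ratio = 11 / 19 = 0.5789

0.5789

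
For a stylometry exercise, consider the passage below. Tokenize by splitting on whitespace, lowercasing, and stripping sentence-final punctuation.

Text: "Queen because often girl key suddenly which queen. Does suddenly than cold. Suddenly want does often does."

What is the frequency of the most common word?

Frequencies: suddenly:3, does:3, queen:2, often:2, because:1, girl:1, key:1, which:1, than:1, cold:1, want:1
Most common: 'suddenly' with frequency 3.

3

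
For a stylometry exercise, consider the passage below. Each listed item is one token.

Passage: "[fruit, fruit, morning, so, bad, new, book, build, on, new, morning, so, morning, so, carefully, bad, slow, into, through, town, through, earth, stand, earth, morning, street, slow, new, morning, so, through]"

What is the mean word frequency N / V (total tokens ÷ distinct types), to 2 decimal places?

N = 31 tokens, V = 16 types.
Mean frequency = N / V = 31 / 16 = 1.94

1.94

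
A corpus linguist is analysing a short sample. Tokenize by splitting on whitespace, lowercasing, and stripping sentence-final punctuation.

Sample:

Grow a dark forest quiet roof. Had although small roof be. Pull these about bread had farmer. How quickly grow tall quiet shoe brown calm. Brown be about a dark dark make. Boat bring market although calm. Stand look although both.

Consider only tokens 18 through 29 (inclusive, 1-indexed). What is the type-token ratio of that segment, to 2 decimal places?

0.92

Segment tokens 18–29: how, quickly, grow, tall, quiet, shoe, brown, calm, brown, be, about, a
Segment N = 12, segment V = 11.
TTR = 11 / 12 = 0.92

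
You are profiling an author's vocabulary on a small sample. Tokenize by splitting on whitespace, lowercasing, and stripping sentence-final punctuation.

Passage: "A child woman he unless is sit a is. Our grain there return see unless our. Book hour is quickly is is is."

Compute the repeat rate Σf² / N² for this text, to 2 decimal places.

0.11

Frequencies: is:6, a:2, unless:2, our:2, child:1, woman:1, he:1, sit:1, grain:1, there:1, return:1, see:1, book:1, hour:1, quickly:1
Σf² = 59; N² = 529
Repeat rate = 59 / 529 = 0.11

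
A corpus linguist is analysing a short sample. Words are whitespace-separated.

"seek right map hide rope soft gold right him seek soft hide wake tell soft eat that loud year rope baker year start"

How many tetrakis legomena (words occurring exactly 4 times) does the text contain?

Frequencies: soft:3, seek:2, right:2, hide:2, rope:2, year:2, map:1, gold:1, him:1, wake:1, tell:1, eat:1, that:1, loud:1, baker:1, start:1
Words with frequency 4: (none)

0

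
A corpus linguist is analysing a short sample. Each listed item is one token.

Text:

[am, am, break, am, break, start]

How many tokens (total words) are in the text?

Tokens: am, am, break, am, break, start
N = 6

6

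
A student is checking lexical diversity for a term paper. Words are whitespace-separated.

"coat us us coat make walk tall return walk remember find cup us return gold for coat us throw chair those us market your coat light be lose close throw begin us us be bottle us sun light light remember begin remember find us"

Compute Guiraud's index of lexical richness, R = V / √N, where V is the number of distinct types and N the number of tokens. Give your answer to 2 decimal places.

N = 44, V = 23.
√N = 6.633250
R = 23 / 6.633250 = 3.47

3.47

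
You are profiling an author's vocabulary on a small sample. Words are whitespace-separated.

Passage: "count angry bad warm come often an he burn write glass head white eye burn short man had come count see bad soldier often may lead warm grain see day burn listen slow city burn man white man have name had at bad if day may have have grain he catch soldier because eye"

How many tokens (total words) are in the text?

Tokens: count, angry, bad, warm, come, often, an, he, burn, write, glass, head, white, eye, burn, short, man, had, come, count, see, bad, soldier, often, may, lead, warm, grain, see, day, burn, listen, slow, city, burn, man, white, man, have, name, had, at, bad, if, day, may, have, have, grain, he, catch, soldier, because, eye
N = 54

54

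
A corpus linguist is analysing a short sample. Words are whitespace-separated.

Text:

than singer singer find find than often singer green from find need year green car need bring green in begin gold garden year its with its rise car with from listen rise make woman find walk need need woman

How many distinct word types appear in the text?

Distinct types: {begin, bring, car, find, from, garden, gold, green, in, its, listen, make, need, often, rise, singer, than, walk, with, woman, year}
V = 21

21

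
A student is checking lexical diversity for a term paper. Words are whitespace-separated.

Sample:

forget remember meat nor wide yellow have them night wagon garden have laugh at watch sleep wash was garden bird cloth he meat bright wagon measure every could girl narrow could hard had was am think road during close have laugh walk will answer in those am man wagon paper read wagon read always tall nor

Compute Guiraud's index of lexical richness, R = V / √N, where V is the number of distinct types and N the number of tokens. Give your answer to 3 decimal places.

5.746

N = 56, V = 43.
√N = 7.483315
R = 43 / 7.483315 = 5.746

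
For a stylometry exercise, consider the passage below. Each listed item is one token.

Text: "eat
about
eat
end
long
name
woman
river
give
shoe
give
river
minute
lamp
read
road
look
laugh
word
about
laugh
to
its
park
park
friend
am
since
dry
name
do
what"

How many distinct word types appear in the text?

25

Distinct types: {about, am, do, dry, eat, end, friend, give, its, lamp, laugh, long, look, minute, name, park, read, river, road, shoe, since, to, what, woman, word}
V = 25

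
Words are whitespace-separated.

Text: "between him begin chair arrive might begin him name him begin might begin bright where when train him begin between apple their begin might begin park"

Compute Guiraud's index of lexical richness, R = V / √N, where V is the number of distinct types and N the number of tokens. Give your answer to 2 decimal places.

2.75

N = 26, V = 14.
√N = 5.099020
R = 14 / 5.099020 = 2.75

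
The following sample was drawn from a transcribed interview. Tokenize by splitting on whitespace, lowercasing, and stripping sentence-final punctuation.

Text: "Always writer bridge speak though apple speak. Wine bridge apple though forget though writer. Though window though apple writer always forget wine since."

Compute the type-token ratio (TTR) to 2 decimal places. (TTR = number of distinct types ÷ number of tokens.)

N = 23 tokens, V = 10 types.
TTR = V / N = 10 / 23 = 0.43

0.43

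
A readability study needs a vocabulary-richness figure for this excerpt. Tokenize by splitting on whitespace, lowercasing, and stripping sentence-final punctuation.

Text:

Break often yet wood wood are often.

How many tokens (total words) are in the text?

7

Tokens: break, often, yet, wood, wood, are, often
N = 7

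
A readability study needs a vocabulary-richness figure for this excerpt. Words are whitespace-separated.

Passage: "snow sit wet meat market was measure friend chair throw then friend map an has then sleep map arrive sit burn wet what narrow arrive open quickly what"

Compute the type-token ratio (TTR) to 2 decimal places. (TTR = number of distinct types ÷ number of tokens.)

N = 28 tokens, V = 21 types.
TTR = V / N = 21 / 28 = 0.75

0.75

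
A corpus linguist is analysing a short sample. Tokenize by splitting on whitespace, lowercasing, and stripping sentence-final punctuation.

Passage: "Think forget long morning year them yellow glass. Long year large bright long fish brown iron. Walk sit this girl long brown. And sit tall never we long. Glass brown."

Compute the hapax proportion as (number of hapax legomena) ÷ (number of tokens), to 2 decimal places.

Frequencies: long:5, brown:3, year:2, glass:2, sit:2, think:1, forget:1, morning:1, them:1, yellow:1, large:1, bright:1, fish:1, iron:1, walk:1, this:1, girl:1, and:1, tall:1, never:1, … (1 more, each freq 1)
Hapax count = 16; token count = 30.
Ratio = 16 / 30 = 0.53

0.53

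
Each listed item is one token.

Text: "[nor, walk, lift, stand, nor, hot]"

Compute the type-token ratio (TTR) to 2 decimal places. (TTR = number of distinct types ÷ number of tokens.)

N = 6 tokens, V = 5 types.
TTR = V / N = 5 / 6 = 0.83

0.83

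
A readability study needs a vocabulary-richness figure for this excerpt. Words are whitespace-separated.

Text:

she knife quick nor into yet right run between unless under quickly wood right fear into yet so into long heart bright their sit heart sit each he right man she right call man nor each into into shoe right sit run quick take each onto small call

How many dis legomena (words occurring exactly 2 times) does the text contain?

Frequencies: into:5, right:5, sit:3, each:3, she:2, quick:2, nor:2, yet:2, run:2, heart:2, man:2, call:2, knife:1, between:1, unless:1, under:1, quickly:1, wood:1, fear:1, so:1, … (8 more, each freq 1)
Words with frequency 2: call, heart, man, nor, quick, run, she, yet

8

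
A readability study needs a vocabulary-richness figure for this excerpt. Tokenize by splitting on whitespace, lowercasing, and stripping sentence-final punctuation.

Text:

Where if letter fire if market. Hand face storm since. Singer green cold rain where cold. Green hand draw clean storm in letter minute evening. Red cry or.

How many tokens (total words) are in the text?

Tokens: where, if, letter, fire, if, market, hand, face, storm, since, singer, green, cold, rain, where, cold, green, hand, draw, clean, storm, in, letter, minute, evening, red, cry, or
N = 28

28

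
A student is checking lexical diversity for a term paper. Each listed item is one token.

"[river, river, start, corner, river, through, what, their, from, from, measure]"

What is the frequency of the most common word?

Frequencies: river:3, from:2, start:1, corner:1, through:1, what:1, their:1, measure:1
Most common: 'river' with frequency 3.

3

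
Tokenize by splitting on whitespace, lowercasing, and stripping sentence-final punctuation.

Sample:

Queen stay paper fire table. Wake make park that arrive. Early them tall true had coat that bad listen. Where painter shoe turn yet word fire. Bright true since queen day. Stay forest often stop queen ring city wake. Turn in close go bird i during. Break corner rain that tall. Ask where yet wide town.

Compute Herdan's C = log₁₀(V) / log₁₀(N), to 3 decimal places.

N = 56, V = 44.
log₁₀(V) = 1.643453, log₁₀(N) = 1.748188
C = 1.643453 / 1.748188 = 0.940

0.940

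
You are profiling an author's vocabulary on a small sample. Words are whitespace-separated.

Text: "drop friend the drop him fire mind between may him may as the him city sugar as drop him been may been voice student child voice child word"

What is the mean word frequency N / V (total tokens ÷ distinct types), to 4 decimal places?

N = 28 tokens, V = 16 types.
Mean frequency = N / V = 28 / 16 = 1.7500

1.7500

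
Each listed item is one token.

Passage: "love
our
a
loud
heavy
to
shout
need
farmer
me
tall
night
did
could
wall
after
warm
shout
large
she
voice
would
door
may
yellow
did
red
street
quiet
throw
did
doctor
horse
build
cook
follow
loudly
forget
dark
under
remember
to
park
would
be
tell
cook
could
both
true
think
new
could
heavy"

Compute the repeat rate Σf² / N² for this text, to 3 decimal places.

Frequencies: did:3, could:3, heavy:2, to:2, shout:2, would:2, cook:2, love:1, our:1, a:1, loud:1, need:1, farmer:1, me:1, tall:1, night:1, wall:1, after:1, warm:1, large:1, … (25 more, each freq 1)
Σf² = 76; N² = 2916
Repeat rate = 76 / 2916 = 0.026

0.026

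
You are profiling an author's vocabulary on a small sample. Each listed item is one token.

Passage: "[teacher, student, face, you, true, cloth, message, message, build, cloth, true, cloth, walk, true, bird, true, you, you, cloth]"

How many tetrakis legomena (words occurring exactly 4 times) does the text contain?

2

Frequencies: true:4, cloth:4, you:3, message:2, teacher:1, student:1, face:1, build:1, walk:1, bird:1
Words with frequency 4: cloth, true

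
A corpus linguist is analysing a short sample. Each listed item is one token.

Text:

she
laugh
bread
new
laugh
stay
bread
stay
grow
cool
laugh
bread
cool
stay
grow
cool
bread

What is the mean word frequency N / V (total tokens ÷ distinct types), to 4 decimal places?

2.4286

N = 17 tokens, V = 7 types.
Mean frequency = N / V = 17 / 7 = 2.4286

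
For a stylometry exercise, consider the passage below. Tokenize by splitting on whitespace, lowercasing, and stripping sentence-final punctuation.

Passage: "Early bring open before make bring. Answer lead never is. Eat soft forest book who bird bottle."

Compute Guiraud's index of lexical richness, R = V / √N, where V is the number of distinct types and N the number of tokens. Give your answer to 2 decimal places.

N = 17, V = 16.
√N = 4.123106
R = 16 / 4.123106 = 3.88

3.88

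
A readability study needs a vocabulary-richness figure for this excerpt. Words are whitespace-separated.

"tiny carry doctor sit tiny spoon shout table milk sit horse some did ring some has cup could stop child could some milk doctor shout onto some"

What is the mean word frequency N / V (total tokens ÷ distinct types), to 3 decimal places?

N = 27 tokens, V = 18 types.
Mean frequency = N / V = 27 / 18 = 1.500

1.500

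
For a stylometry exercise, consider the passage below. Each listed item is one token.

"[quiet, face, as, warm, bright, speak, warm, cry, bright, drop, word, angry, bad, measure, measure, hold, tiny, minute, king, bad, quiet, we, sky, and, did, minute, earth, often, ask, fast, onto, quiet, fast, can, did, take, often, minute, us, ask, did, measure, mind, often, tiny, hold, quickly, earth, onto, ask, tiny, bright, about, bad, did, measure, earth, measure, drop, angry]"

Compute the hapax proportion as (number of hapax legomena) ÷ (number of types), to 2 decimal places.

Frequencies: measure:5, did:4, quiet:3, bright:3, bad:3, tiny:3, minute:3, earth:3, often:3, ask:3, warm:2, drop:2, angry:2, hold:2, fast:2, onto:2, face:1, as:1, speak:1, cry:1, … (11 more, each freq 1)
Hapax count = 15; type count = 31.
Ratio = 15 / 31 = 0.48

0.48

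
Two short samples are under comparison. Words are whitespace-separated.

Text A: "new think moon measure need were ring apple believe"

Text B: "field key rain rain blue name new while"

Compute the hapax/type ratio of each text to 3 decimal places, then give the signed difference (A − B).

0.143

A: hapax=9, V=9, ratio=1.000
B: hapax=6, V=7, ratio=0.857
Difference = 1.000 − 0.857 = 0.143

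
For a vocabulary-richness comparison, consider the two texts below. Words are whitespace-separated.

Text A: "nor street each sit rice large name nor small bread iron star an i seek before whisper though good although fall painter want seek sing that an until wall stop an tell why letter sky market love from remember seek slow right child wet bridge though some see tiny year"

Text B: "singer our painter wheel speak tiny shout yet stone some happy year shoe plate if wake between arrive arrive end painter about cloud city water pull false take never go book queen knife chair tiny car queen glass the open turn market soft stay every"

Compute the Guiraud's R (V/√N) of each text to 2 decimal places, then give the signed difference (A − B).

0.11

A: V=44, N=50, R=6.22
B: V=41, N=45, R=6.11
Difference = 6.22 − 6.11 = 0.11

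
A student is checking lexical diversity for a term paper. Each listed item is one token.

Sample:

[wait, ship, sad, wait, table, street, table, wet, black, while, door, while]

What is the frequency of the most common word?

Frequencies: wait:2, table:2, while:2, ship:1, sad:1, street:1, wet:1, black:1, door:1
Most common: 'wait' with frequency 2.

2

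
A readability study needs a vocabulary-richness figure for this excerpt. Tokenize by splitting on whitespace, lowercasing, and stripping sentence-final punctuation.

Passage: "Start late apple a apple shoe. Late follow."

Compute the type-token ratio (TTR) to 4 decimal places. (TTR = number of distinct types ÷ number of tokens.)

N = 8 tokens, V = 6 types.
TTR = V / N = 6 / 8 = 0.7500

0.7500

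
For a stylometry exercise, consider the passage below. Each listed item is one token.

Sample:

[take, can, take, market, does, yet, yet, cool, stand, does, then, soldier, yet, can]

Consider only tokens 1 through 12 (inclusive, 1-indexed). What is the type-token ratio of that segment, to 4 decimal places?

Segment tokens 1–12: take, can, take, market, does, yet, yet, cool, stand, does, then, soldier
Segment N = 12, segment V = 9.
TTR = 9 / 12 = 0.7500

0.7500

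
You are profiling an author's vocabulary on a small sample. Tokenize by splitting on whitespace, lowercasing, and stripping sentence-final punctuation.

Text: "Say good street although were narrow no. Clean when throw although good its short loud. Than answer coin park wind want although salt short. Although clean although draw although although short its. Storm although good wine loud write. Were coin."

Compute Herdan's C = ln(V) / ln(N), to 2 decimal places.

0.86

N = 40, V = 24.
ln(V) = 3.178054, ln(N) = 3.688879
C = 3.178054 / 3.688879 = 0.86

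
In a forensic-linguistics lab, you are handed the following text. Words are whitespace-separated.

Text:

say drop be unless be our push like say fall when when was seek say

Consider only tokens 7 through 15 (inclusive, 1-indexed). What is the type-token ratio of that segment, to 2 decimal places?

0.78

Segment tokens 7–15: push, like, say, fall, when, when, was, seek, say
Segment N = 9, segment V = 7.
TTR = 7 / 9 = 0.78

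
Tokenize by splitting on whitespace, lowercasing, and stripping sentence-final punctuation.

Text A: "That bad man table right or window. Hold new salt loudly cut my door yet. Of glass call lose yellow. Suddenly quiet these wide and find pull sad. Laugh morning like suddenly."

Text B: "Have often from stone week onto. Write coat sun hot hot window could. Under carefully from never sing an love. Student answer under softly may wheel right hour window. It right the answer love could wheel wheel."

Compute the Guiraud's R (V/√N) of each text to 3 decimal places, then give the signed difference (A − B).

1.041

A: V=31, N=32, R=5.480
B: V=27, N=37, R=4.439
Difference = 5.480 − 4.439 = 1.041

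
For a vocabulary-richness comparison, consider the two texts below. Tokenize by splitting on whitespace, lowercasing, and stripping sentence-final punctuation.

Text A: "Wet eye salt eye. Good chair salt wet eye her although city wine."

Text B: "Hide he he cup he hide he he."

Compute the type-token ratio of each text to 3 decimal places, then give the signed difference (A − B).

0.317

TTR(A) = 9/13 = 0.692
TTR(B) = 3/8 = 0.375
Difference = 0.692 − 0.375 = 0.317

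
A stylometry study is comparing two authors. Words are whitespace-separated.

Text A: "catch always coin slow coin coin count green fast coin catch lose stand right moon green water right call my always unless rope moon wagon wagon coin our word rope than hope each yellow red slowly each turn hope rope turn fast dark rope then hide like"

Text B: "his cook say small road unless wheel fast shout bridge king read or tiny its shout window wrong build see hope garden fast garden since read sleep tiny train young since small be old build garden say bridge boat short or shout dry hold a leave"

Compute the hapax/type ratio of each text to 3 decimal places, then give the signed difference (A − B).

-0.067

A: hapax=18, V=30, ratio=0.600
B: hapax=22, V=33, ratio=0.667
Difference = 0.600 − 0.667 = -0.067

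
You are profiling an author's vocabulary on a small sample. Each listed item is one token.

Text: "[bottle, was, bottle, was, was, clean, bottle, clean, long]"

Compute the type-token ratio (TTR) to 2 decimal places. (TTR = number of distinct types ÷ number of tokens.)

N = 9 tokens, V = 4 types.
TTR = V / N = 4 / 9 = 0.44

0.44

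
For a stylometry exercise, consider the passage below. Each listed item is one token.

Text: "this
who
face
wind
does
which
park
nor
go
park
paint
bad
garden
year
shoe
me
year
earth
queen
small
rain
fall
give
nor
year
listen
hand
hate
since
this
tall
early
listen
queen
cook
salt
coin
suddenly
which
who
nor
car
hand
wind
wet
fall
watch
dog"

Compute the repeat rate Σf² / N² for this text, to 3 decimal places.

Frequencies: nor:3, year:3, this:2, who:2, wind:2, which:2, park:2, queen:2, fall:2, listen:2, hand:2, face:1, does:1, go:1, paint:1, bad:1, garden:1, shoe:1, me:1, earth:1, … (15 more, each freq 1)
Σf² = 78; N² = 2304
Repeat rate = 78 / 2304 = 0.034

0.034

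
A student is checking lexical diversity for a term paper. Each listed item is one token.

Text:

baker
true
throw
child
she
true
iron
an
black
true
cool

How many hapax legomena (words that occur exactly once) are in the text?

Frequencies: true:3, baker:1, throw:1, child:1, she:1, iron:1, an:1, black:1, cool:1
Hapax (freq=1): an, baker, black, child, cool, iron, she, throw

8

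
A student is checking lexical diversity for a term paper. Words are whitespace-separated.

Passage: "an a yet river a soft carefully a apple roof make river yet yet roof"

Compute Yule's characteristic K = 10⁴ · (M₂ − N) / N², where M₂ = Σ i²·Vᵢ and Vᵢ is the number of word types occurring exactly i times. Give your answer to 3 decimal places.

711.111

Frequencies: a:3, yet:3, river:2, roof:2, an:1, soft:1, carefully:1, apple:1, make:1
N = 15. Frequency spectrum: V_1=5, V_2=2, V_3=2
M₂ = 1²·5 + 2²·2 + 3²·2 = 31
K = 10000 × (31 − 15) / 15² = 711.111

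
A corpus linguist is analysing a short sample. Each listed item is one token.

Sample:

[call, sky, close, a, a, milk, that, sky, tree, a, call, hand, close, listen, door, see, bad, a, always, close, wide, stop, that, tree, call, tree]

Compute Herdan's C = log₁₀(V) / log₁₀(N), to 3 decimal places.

N = 26, V = 15.
log₁₀(V) = 1.176091, log₁₀(N) = 1.414973
C = 1.176091 / 1.414973 = 0.831

0.831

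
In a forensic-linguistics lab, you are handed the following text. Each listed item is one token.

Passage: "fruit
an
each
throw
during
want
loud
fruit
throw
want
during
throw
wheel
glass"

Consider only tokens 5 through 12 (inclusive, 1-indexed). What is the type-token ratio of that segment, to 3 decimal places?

Segment tokens 5–12: during, want, loud, fruit, throw, want, during, throw
Segment N = 8, segment V = 5.
TTR = 5 / 8 = 0.625

0.625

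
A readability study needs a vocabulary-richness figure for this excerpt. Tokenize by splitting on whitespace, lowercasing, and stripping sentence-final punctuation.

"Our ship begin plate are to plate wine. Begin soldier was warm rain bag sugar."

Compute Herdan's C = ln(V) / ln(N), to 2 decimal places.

N = 15, V = 13.
ln(V) = 2.564949, ln(N) = 2.708050
C = 2.564949 / 2.708050 = 0.95

0.95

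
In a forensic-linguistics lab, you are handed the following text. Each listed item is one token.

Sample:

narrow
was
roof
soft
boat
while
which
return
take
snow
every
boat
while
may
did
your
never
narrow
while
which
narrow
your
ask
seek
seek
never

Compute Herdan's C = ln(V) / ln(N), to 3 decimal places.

0.870

N = 26, V = 17.
ln(V) = 2.833213, ln(N) = 3.258097
C = 2.833213 / 3.258097 = 0.870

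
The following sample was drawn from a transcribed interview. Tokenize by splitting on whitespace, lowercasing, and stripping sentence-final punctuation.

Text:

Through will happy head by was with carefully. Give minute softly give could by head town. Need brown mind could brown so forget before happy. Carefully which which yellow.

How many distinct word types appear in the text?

Distinct types: {before, brown, by, carefully, could, forget, give, happy, head, mind, minute, need, so, softly, through, town, was, which, will, with, yellow}
V = 21

21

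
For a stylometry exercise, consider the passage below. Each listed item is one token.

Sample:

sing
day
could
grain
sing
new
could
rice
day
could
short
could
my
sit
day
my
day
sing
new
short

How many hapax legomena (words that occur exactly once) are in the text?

Frequencies: day:4, could:4, sing:3, new:2, short:2, my:2, grain:1, rice:1, sit:1
Hapax (freq=1): grain, rice, sit

3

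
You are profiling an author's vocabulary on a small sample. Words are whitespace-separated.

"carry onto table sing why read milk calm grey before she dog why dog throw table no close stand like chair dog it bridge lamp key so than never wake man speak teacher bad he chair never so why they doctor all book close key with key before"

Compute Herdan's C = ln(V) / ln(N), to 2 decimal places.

N = 48, V = 36.
ln(V) = 3.583519, ln(N) = 3.871201
C = 3.583519 / 3.871201 = 0.93

0.93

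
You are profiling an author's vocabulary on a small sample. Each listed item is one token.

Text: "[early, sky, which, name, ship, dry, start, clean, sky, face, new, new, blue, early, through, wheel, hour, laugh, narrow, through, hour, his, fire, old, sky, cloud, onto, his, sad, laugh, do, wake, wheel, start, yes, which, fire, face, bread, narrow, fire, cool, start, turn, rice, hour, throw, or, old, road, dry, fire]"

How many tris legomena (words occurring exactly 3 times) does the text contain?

Frequencies: fire:4, sky:3, start:3, hour:3, early:2, which:2, dry:2, face:2, new:2, through:2, wheel:2, laugh:2, narrow:2, his:2, old:2, name:1, ship:1, clean:1, blue:1, cloud:1, … (12 more, each freq 1)
Words with frequency 3: hour, sky, start

3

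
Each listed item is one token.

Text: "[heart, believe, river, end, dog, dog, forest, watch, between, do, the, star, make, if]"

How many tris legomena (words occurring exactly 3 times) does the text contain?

0

Frequencies: dog:2, heart:1, believe:1, river:1, end:1, forest:1, watch:1, between:1, do:1, the:1, star:1, make:1, if:1
Words with frequency 3: (none)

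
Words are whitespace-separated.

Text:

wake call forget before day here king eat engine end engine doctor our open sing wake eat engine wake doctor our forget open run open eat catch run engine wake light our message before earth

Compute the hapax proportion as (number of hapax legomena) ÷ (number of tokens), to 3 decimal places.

0.286

Frequencies: wake:4, engine:4, eat:3, our:3, open:3, forget:2, before:2, doctor:2, run:2, call:1, day:1, here:1, king:1, end:1, sing:1, catch:1, light:1, message:1, earth:1
Hapax count = 10; token count = 35.
Ratio = 10 / 35 = 0.286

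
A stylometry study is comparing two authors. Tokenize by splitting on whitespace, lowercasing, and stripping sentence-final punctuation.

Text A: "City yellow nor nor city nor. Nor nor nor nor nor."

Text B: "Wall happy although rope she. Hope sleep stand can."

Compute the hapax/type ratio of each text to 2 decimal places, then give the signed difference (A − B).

A: hapax=1, V=3, ratio=0.33
B: hapax=9, V=9, ratio=1.00
Difference = 0.33 − 1.00 = -0.67

-0.67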